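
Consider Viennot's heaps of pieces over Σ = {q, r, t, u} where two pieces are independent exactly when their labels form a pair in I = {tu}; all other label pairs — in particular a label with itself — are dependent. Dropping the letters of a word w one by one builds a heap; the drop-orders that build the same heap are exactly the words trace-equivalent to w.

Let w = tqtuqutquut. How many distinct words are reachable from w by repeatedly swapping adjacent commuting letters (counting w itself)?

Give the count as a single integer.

12

drop 0:t onto floor
drop 1:q onto {0:t}
drop 2:t onto {1:q}
drop 3:u onto {1:q}
drop 4:q onto {2:t, 3:u}
drop 5:u onto {4:q}
drop 6:t onto {4:q}
drop 7:q onto {5:u, 6:t}
drop 8:u onto {7:q}
drop 9:u onto {8:u}
drop 10:t onto {7:q}
ground layer = {0:t}
drop-orders for the pieces not yet dropped (sum over which currently-grounded one goes next):
  1 to go: {9} 1  {10} 1
  2 to go: {8,9} 1  {9,10} 2
  3 to go: {8,9,10} 3
  4 to go: {7,8,9,10} 3
  5 to go: {5,7,8,9,10} 3  {6,7,8,9,10} 3
  6 to go: {5,6,7,8,9,10} 6
  7 to go: {4,5,6,7,8,9,10} 6
  8 to go: {2,4,5,6,7,8,9,10} 6  {3,4,5,6,7,8,9,10} 6
  9 to go: {2,3,4,5,6,7,8,9,10} 12
  if 0:t drops first: 12 orders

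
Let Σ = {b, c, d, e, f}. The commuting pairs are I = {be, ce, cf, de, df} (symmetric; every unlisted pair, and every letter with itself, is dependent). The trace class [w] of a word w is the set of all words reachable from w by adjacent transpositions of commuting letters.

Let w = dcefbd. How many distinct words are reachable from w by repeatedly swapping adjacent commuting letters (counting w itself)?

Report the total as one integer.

0(d) covers ∅
1(c) covers 0:d
2(e) covers ∅
3(f) covers 2:e
4(b) covers 1:c, 3:f
5(d) covers 4:b
floor of heap: 0:d, 2:e
completions by unplaced set U, small U first (add the entries for U minus each lowest piece of U):
  |U|=1: {5}:1
  |U|=2: {4,5}:1
  |U|=3: {1,4,5}:1  {3,4,5}:1
  |U|=4: {0,1,4,5}:1  {1,3,4,5}:2  {2,3,4,5}:1
  start at 0(d): 3
  start at 2(e): 3
sum over floor = 6

6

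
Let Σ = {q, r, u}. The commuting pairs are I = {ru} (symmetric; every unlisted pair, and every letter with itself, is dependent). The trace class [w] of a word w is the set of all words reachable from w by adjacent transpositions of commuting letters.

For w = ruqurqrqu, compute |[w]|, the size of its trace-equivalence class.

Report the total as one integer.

0(r) covers ∅
1(u) covers ∅
2(q) covers 0:r, 1:u
3(u) covers 2:q
4(r) covers 2:q
5(q) covers 3:u, 4:r
6(r) covers 5:q
7(q) covers 6:r
8(u) covers 7:q
floor of heap: 0:r, 1:u
completions by unplaced set U, small U first (add the entries for U minus each lowest piece of U):
  |U|=1: {8}:1
  |U|=2: {7,8}:1
  |U|=3: {6,7,8}:1
  |U|=4: {5,6,7,8}:1
  |U|=5: {3,5,6,7,8}:1  {4,5,6,7,8}:1
  |U|=6: {3,4,5,6,7,8}:2
  |U|=7: {2,3,4,5,6,7,8}:2
  start at 0(r): 2
  start at 1(u): 2
sum over floor = 4

4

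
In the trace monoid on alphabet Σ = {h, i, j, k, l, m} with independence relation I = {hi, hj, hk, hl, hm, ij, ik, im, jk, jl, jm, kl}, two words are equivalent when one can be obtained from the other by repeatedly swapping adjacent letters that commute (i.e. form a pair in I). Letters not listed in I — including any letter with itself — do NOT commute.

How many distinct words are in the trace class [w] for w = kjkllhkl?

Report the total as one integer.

1120

0(k) covers ∅
1(j) covers ∅
2(k) covers 0:k
3(l) covers ∅
4(l) covers 3:l
5(h) covers ∅
6(k) covers 2:k
7(l) covers 4:l
floor of heap: 0:k, 1:j, 3:l, 5:h
completions by unplaced set U, small U first (add the entries for U minus each lowest piece of U):
  |U|=1: {1}:1  {5}:1  {6}:1  {7}:1
  |U|=2: {1,5}:2  {1,6}:2  {1,7}:2  {2,6}:1  {4,7}:1  {5,6}:2  {5,7}:2  {6,7}:2
  |U|=3: {0,2,6}:1  {1,2,6}:3  {1,4,7}:3  {1,5,6}:6  {1,5,7}:6  {1,6,7}:6  {2,5,6}:3  {2,6,7}:3  {3,4,7}:1  {4,5,7}:3  {4,6,7}:3  {5,6,7}:6
  |U|=4: {0,1,2,6}:4  {0,2,5,6}:4  {0,2,6,7}:4  {1,2,5,6}:12  {1,2,6,7}:12  {1,3,4,7}:4  {1,4,5,7}:12  {1,4,6,7}:12  {1,5,6,7}:24  {2,4,6,7}:6  {2,5,6,7}:12  {3,4,5,7}:4  {3,4,6,7}:4  {4,5,6,7}:12
  |U|=5: {0,1,2,5,6}:20  {0,1,2,6,7}:20  {0,2,4,6,7}:10  {0,2,5,6,7}:20  {1,2,4,6,7}:30  {1,2,5,6,7}:60  {1,3,4,5,7}:20  {1,3,4,6,7}:20  {1,4,5,6,7}:60  {2,3,4,6,7}:10  {2,4,5,6,7}:30  {3,4,5,6,7}:20
  |U|=6: {0,1,2,4,6,7}:60  {0,1,2,5,6,7}:120  {0,2,3,4,6,7}:20  {0,2,4,5,6,7}:60  {1,2,3,4,6,7}:60  {1,2,4,5,6,7}:180  {1,3,4,5,6,7}:120  {2,3,4,5,6,7}:60
  start at 0(k): 420
  start at 1(j): 140
  start at 3(l): 420
  start at 5(h): 140
sum over floor = 1120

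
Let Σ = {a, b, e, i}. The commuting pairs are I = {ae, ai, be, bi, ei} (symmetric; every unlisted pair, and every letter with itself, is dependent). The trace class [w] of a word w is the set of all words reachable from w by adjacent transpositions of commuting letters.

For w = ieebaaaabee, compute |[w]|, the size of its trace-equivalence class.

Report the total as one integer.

2310

#0=i has no predecessor
#1=e has no predecessor
#2=e depends on [1:e]
#3=b has no predecessor
#4=a depends on [3:b]
#5=a depends on [4:a]
#6=a depends on [5:a]
#7=a depends on [6:a]
#8=b depends on [7:a]
#9=e depends on [2:e]
#10=e depends on [9:e]
sources: [0:i, 1:e, 3:b]
N(rest) = Σ N(rest − s) over sources s of rest; N(one piece) = 1:
  size 1 → [0]=1  [8]=1  [10]=1
  size 2 → [0,8]=2  [0,10]=2  [7,8]=1  [8,10]=2  [9,10]=1
  size 3 → [0,7,8]=3  [0,8,10]=6  [0,9,10]=3  [2,9,10]=1  [6,7,8]=1  [7,8,10]=3  [8,9,10]=3
  size 4 → [0,2,9,10]=4  [0,6,7,8]=4  [0,7,8,10]=12  [0,8,9,10]=12  [1,2,9,10]=1  [2,8,9,10]=4  [5,6,7,8]=1  [6,7,8,10]=4  [7,8,9,10]=6
  size 5 → [0,1,2,9,10]=5  [0,2,8,9,10]=20  [0,5,6,7,8]=5  [0,6,7,8,10]=20  [0,7,8,9,10]=30  [1,2,8,9,10]=5  [2,7,8,9,10]=10  [4,5,6,7,8]=1  [5,6,7,8,10]=5  [6,7,8,9,10]=10
  size 6 → [0,1,2,8,9,10]=30  [0,2,7,8,9,10]=60  [0,4,5,6,7,8]=6  [0,5,6,7,8,10]=30  [0,6,7,8,9,10]=60  [1,2,7,8,9,10]=15  [2,6,7,8,9,10]=20  [3,4,5,6,7,8]=1  [4,5,6,7,8,10]=6  [5,6,7,8,9,10]=15
  size 7 → [0,1,2,7,8,9,10]=105  [0,2,6,7,8,9,10]=140  [0,3,4,5,6,7,8]=7  [0,4,5,6,7,8,10]=42  [0,5,6,7,8,9,10]=105  [1,2,6,7,8,9,10]=35  [2,5,6,7,8,9,10]=35  [3,4,5,6,7,8,10]=7  [4,5,6,7,8,9,10]=21
  size 8 → [0,1,2,6,7,8,9,10]=280  [0,2,5,6,7,8,9,10]=280  [0,3,4,5,6,7,8,10]=56  [0,4,5,6,7,8,9,10]=168  [1,2,5,6,7,8,9,10]=70  [2,4,5,6,7,8,9,10]=56  [3,4,5,6,7,8,9,10]=28
  size 9 → [0,1,2,5,6,7,8,9,10]=630  [0,2,4,5,6,7,8,9,10]=504  [0,3,4,5,6,7,8,9,10]=252  [1,2,4,5,6,7,8,9,10]=126  [2,3,4,5,6,7,8,9,10]=84
  first=0(i) contributes 210
  first=1(e) contributes 840
  first=3(b) contributes 1260
|[w]| = 2310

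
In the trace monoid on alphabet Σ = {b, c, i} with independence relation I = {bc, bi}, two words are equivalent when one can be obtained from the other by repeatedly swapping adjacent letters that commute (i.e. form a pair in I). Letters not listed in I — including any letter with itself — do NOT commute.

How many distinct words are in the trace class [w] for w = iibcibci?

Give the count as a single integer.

0(i) covers ∅
1(i) covers 0:i
2(b) covers ∅
3(c) covers 1:i
4(i) covers 3:c
5(b) covers 2:b
6(c) covers 4:i
7(i) covers 6:c
floor of heap: 0:i, 2:b
completions by unplaced set U, small U first (add the entries for U minus each lowest piece of U):
  |U|=1: {5}:1  {7}:1
  |U|=2: {2,5}:1  {5,7}:2  {6,7}:1
  |U|=3: {2,5,7}:3  {4,6,7}:1  {5,6,7}:3
  |U|=4: {2,5,6,7}:6  {3,4,6,7}:1  {4,5,6,7}:4
  |U|=5: {1,3,4,6,7}:1  {2,4,5,6,7}:10  {3,4,5,6,7}:5
  |U|=6: {0,1,3,4,6,7}:1  {1,3,4,5,6,7}:6  {2,3,4,5,6,7}:15
  start at 0(i): 21
  start at 2(b): 7
sum over floor = 28

28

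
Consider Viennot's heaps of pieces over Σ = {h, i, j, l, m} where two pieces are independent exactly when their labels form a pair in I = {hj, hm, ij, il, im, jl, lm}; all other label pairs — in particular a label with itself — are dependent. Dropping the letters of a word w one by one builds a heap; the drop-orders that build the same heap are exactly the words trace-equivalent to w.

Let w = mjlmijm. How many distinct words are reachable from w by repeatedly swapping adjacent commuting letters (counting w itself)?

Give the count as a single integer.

42

0(m) covers ∅
1(j) covers 0:m
2(l) covers ∅
3(m) covers 1:j
4(i) covers ∅
5(j) covers 3:m
6(m) covers 5:j
floor of heap: 0:m, 2:l, 4:i
completions by unplaced set U, small U first (add the entries for U minus each lowest piece of U):
  |U|=1: {2}:1  {4}:1  {6}:1
  |U|=2: {2,4}:2  {2,6}:2  {4,6}:2  {5,6}:1
  |U|=3: {2,4,6}:6  {2,5,6}:3  {3,5,6}:1  {4,5,6}:3
  |U|=4: {1,3,5,6}:1  {2,3,5,6}:4  {2,4,5,6}:12  {3,4,5,6}:4
  |U|=5: {0,1,3,5,6}:1  {1,2,3,5,6}:5  {1,3,4,5,6}:5  {2,3,4,5,6}:20
  start at 0(m): 30
  start at 2(l): 6
  start at 4(i): 6
sum over floor = 42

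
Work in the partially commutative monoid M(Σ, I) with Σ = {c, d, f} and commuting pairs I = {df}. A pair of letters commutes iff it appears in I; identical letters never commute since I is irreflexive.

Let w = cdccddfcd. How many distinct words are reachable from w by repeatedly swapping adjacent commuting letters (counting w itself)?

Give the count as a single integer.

0(c) covers ∅
1(d) covers 0:c
2(c) covers 1:d
3(c) covers 2:c
4(d) covers 3:c
5(d) covers 4:d
6(f) covers 3:c
7(c) covers 5:d, 6:f
8(d) covers 7:c
floor of heap: 0:c
completions by unplaced set U, small U first (add the entries for U minus each lowest piece of U):
  |U|=1: {8}:1
  |U|=2: {7,8}:1
  |U|=3: {5,7,8}:1  {6,7,8}:1
  |U|=4: {4,5,7,8}:1  {5,6,7,8}:2
  |U|=5: {4,5,6,7,8}:3
  |U|=6: {3,4,5,6,7,8}:3
  |U|=7: {2,3,4,5,6,7,8}:3
  start at 0(c): 3

3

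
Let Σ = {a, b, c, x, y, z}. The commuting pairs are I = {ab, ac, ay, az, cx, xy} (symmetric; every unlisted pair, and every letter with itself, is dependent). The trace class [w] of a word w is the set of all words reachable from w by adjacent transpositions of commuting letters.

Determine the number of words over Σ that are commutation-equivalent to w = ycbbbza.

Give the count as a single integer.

drop 0:y onto floor
drop 1:c onto {0:y}
drop 2:b onto {1:c}
drop 3:b onto {2:b}
drop 4:b onto {3:b}
drop 5:z onto {4:b}
drop 6:a onto floor
ground layer = {0:y, 6:a}
drop-orders for the pieces not yet dropped (sum over which currently-grounded one goes next):
  1 to go: {5} 1  {6} 1
  2 to go: {4,5} 1  {5,6} 2
  3 to go: {3,4,5} 1  {4,5,6} 3
  4 to go: {2,3,4,5} 1  {3,4,5,6} 4
  5 to go: {1,2,3,4,5} 1  {2,3,4,5,6} 5
  if 0:y drops first: 6 orders
  if 6:a drops first: 1 orders
heap linearizations: 7

7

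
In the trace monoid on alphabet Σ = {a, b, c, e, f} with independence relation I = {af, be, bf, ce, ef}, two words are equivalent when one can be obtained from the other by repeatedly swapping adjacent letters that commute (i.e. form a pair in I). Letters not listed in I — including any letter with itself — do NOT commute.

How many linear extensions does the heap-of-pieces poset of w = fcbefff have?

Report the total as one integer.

28

drop 0:f onto floor
drop 1:c onto {0:f}
drop 2:b onto {1:c}
drop 3:e onto floor
drop 4:f onto {1:c}
drop 5:f onto {4:f}
drop 6:f onto {5:f}
ground layer = {0:f, 3:e}
drop-orders for the pieces not yet dropped (sum over which currently-grounded one goes next):
  1 to go: {2} 1  {3} 1  {6} 1
  2 to go: {2,3} 2  {2,6} 2  {3,6} 2  {5,6} 1
  3 to go: {2,3,6} 6  {2,5,6} 3  {3,5,6} 3  {4,5,6} 1
  4 to go: {2,3,5,6} 12  {2,4,5,6} 4  {3,4,5,6} 4
  5 to go: {1,2,4,5,6} 4  {2,3,4,5,6} 20
  if 0:f drops first: 24 orders
  if 3:e drops first: 4 orders
heap linearizations: 28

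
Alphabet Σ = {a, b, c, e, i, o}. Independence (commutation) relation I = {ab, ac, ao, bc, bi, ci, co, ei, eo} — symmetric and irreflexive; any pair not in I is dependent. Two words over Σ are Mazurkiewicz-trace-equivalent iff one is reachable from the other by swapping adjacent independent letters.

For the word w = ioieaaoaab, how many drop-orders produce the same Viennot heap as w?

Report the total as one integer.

65

drop 0:i onto floor
drop 1:o onto {0:i}
drop 2:i onto {1:o}
drop 3:e onto floor
drop 4:a onto {2:i, 3:e}
drop 5:a onto {4:a}
drop 6:o onto {2:i}
drop 7:a onto {5:a}
drop 8:a onto {7:a}
drop 9:b onto {3:e, 6:o}
ground layer = {0:i, 3:e}
drop-orders for the pieces not yet dropped (sum over which currently-grounded one goes next):
  1 to go: {8} 1  {9} 1
  2 to go: {6,9} 1  {7,8} 1  {8,9} 2
  3 to go: {5,7,8} 1  {6,8,9} 3  {7,8,9} 3
  4 to go: {4,5,7,8} 1  {5,7,8,9} 4  {6,7,8,9} 6
  5 to go: {4,5,7,8,9} 5  {5,6,7,8,9} 10
  6 to go: {3,4,5,7,8,9} 5  {4,5,6,7,8,9} 15
  7 to go: {2,4,5,6,7,8,9} 15  {3,4,5,6,7,8,9} 20
  8 to go: {1,2,4,5,6,7,8,9} 15  {2,3,4,5,6,7,8,9} 35
  if 0:i drops first: 50 orders
  if 3:e drops first: 15 orders
heap linearizations: 65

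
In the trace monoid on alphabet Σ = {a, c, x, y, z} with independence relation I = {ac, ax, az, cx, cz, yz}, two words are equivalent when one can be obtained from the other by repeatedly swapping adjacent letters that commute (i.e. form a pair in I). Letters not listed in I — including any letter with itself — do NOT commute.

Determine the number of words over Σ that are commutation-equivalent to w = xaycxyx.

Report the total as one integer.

4

#0=x has no predecessor
#1=a has no predecessor
#2=y depends on [0:x, 1:a]
#3=c depends on [2:y]
#4=x depends on [2:y]
#5=y depends on [3:c, 4:x]
#6=x depends on [5:y]
sources: [0:x, 1:a]
N(rest) = Σ N(rest − s) over sources s of rest; N(one piece) = 1:
  size 1 → [6]=1
  size 2 → [5,6]=1
  size 3 → [3,5,6]=1  [4,5,6]=1
  size 4 → [3,4,5,6]=2
  size 5 → [2,3,4,5,6]=2
  first=0(x) contributes 2
  first=1(a) contributes 2
|[w]| = 4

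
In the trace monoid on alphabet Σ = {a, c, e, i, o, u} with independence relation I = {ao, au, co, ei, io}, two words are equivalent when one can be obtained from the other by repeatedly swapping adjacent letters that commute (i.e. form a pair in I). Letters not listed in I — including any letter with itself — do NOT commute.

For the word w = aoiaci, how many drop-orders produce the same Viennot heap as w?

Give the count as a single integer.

0(a) covers ∅
1(o) covers ∅
2(i) covers 0:a
3(a) covers 2:i
4(c) covers 3:a
5(i) covers 4:c
floor of heap: 0:a, 1:o
completions by unplaced set U, small U first (add the entries for U minus each lowest piece of U):
  |U|=1: {1}:1  {5}:1
  |U|=2: {1,5}:2  {4,5}:1
  |U|=3: {1,4,5}:3  {3,4,5}:1
  |U|=4: {1,3,4,5}:4  {2,3,4,5}:1
  start at 0(a): 5
  start at 1(o): 1
sum over floor = 6

6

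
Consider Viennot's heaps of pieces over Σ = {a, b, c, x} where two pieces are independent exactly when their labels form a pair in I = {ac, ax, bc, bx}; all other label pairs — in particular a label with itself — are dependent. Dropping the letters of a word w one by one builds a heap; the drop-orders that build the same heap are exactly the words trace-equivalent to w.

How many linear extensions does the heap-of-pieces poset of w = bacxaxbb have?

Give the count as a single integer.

drop 0:b onto floor
drop 1:a onto {0:b}
drop 2:c onto floor
drop 3:x onto {2:c}
drop 4:a onto {1:a}
drop 5:x onto {3:x}
drop 6:b onto {4:a}
drop 7:b onto {6:b}
ground layer = {0:b, 2:c}
drop-orders for the pieces not yet dropped (sum over which currently-grounded one goes next):
  1 to go: {5} 1  {7} 1
  2 to go: {3,5} 1  {5,7} 2  {6,7} 1
  3 to go: {2,3,5} 1  {3,5,7} 3  {4,6,7} 1  {5,6,7} 3
  4 to go: {1,4,6,7} 1  {2,3,5,7} 4  {3,5,6,7} 6  {4,5,6,7} 4
  5 to go: {0,1,4,6,7} 1  {1,4,5,6,7} 5  {2,3,5,6,7} 10  {3,4,5,6,7} 10
  6 to go: {0,1,4,5,6,7} 6  {1,3,4,5,6,7} 15  {2,3,4,5,6,7} 20
  if 0:b drops first: 35 orders
  if 2:c drops first: 21 orders
heap linearizations: 56

56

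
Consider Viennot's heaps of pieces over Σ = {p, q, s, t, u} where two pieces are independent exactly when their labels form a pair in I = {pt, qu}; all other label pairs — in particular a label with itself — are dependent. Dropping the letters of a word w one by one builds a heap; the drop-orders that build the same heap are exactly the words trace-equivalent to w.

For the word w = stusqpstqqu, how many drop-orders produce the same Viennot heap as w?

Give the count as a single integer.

3

#0=s has no predecessor
#1=t depends on [0:s]
#2=u depends on [1:t]
#3=s depends on [2:u]
#4=q depends on [3:s]
#5=p depends on [4:q]
#6=s depends on [5:p]
#7=t depends on [6:s]
#8=q depends on [7:t]
#9=q depends on [8:q]
#10=u depends on [7:t]
sources: [0:s]
N(rest) = Σ N(rest − s) over sources s of rest; N(one piece) = 1:
  size 1 → [9]=1  [10]=1
  size 2 → [8,9]=1  [9,10]=2
  size 3 → [8,9,10]=3
  size 4 → [7,8,9,10]=3
  size 5 → [6,7,8,9,10]=3
  size 6 → [5,6,7,8,9,10]=3
  size 7 → [4,5,6,7,8,9,10]=3
  size 8 → [3,4,5,6,7,8,9,10]=3
  size 9 → [2,3,4,5,6,7,8,9,10]=3
  first=0(s) contributes 3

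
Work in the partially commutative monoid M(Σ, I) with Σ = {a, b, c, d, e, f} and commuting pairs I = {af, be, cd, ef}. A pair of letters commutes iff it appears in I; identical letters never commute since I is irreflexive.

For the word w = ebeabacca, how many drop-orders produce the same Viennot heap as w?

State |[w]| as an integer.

#0=e has no predecessor
#1=b has no predecessor
#2=e depends on [0:e]
#3=a depends on [1:b, 2:e]
#4=b depends on [3:a]
#5=a depends on [4:b]
#6=c depends on [5:a]
#7=c depends on [6:c]
#8=a depends on [7:c]
sources: [0:e, 1:b]
N(rest) = Σ N(rest − s) over sources s of rest; N(one piece) = 1:
  size 1 → [8]=1
  size 2 → [7,8]=1
  size 3 → [6,7,8]=1
  size 4 → [5,6,7,8]=1
  size 5 → [4,5,6,7,8]=1
  size 6 → [3,4,5,6,7,8]=1
  size 7 → [1,3,4,5,6,7,8]=1  [2,3,4,5,6,7,8]=1
  first=0(e) contributes 2
  first=1(b) contributes 1
|[w]| = 3

3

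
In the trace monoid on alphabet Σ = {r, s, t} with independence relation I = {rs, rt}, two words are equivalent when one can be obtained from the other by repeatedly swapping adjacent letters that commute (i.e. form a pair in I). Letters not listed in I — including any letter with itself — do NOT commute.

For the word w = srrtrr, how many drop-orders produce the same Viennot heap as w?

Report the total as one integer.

piece 0:s — minimal
piece 1:r — minimal
piece 2:r rests on {1:r}
piece 3:t rests on {0:s}
piece 4:r rests on {2:r}
piece 5:r rests on {4:r}
minimal pieces: {0:s, 1:r}
ways to finish when only these pieces remain (= sum over removing one remaining piece with nothing left below it):
  1 left: {3}→1  {5}→1
  2 left: {0,3}→1  {3,5}→2  {4,5}→1
  3 left: {0,3,5}→3  {2,4,5}→1  {3,4,5}→3
  4 left: {0,3,4,5}→6  {1,2,4,5}→1  {2,3,4,5}→4
  placing 0:s first → 5 extensions
  placing 1:r first → 10 extensions
total linear extensions = 15

15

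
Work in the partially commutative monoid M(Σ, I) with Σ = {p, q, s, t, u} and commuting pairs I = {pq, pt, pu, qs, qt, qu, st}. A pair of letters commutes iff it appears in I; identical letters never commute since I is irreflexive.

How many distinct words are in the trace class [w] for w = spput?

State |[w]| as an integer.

6

0(s) covers ∅
1(p) covers 0:s
2(p) covers 1:p
3(u) covers 0:s
4(t) covers 3:u
floor of heap: 0:s
completions by unplaced set U, small U first (add the entries for U minus each lowest piece of U):
  |U|=1: {2}:1  {4}:1
  |U|=2: {1,2}:1  {2,4}:2  {3,4}:1
  |U|=3: {1,2,4}:3  {2,3,4}:3
  start at 0(s): 6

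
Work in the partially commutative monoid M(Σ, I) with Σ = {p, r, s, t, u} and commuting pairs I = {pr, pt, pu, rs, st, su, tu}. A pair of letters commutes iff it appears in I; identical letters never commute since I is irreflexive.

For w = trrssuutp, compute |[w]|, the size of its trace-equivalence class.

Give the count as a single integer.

252

#0=t has no predecessor
#1=r depends on [0:t]
#2=r depends on [1:r]
#3=s has no predecessor
#4=s depends on [3:s]
#5=u depends on [2:r]
#6=u depends on [5:u]
#7=t depends on [2:r]
#8=p depends on [4:s]
sources: [0:t, 3:s]
N(rest) = Σ N(rest − s) over sources s of rest; N(one piece) = 1:
  size 1 → [6]=1  [7]=1  [8]=1
  size 2 → [4,8]=1  [5,6]=1  [6,7]=2  [6,8]=2  [7,8]=2
  size 3 → [3,4,8]=1  [4,6,8]=3  [4,7,8]=3  [5,6,7]=3  [5,6,8]=3  [6,7,8]=6
  size 4 → [2,5,6,7]=3  [3,4,6,8]=4  [3,4,7,8]=4  [4,5,6,8]=6  [4,6,7,8]=12  [5,6,7,8]=12
  size 5 → [1,2,5,6,7]=3  [2,5,6,7,8]=15  [3,4,5,6,8]=10  [3,4,6,7,8]=20  [4,5,6,7,8]=30
  size 6 → [0,1,2,5,6,7]=3  [1,2,5,6,7,8]=18  [2,4,5,6,7,8]=45  [3,4,5,6,7,8]=60
  size 7 → [0,1,2,5,6,7,8]=21  [1,2,4,5,6,7,8]=63  [2,3,4,5,6,7,8]=105
  first=0(t) contributes 168
  first=3(s) contributes 84
|[w]| = 252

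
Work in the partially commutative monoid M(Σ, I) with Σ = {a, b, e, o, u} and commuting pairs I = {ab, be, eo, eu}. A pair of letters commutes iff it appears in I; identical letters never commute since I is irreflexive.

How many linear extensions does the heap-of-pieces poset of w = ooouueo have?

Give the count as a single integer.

7

#0=o has no predecessor
#1=o depends on [0:o]
#2=o depends on [1:o]
#3=u depends on [2:o]
#4=u depends on [3:u]
#5=e has no predecessor
#6=o depends on [4:u]
sources: [0:o, 5:e]
N(rest) = Σ N(rest − s) over sources s of rest; N(one piece) = 1:
  size 1 → [5]=1  [6]=1
  size 2 → [4,6]=1  [5,6]=2
  size 3 → [3,4,6]=1  [4,5,6]=3
  size 4 → [2,3,4,6]=1  [3,4,5,6]=4
  size 5 → [1,2,3,4,6]=1  [2,3,4,5,6]=5
  first=0(o) contributes 6
  first=5(e) contributes 1
|[w]| = 7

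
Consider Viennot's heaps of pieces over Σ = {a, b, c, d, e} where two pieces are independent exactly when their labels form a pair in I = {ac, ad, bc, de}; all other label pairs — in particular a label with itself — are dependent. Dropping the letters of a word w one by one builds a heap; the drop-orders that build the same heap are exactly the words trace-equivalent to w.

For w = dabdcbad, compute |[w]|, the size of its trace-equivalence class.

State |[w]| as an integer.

piece 0:d — minimal
piece 1:a — minimal
piece 2:b rests on {0:d, 1:a}
piece 3:d rests on {2:b}
piece 4:c rests on {3:d}
piece 5:b rests on {3:d}
piece 6:a rests on {5:b}
piece 7:d rests on {4:c, 5:b}
minimal pieces: {0:d, 1:a}
ways to finish when only these pieces remain (= sum over removing one remaining piece with nothing left below it):
  1 left: {6}→1  {7}→1
  2 left: {4,7}→1  {6,7}→2
  3 left: {4,6,7}→3  {5,6,7}→2
  4 left: {4,5,6,7}→5
  5 left: {3,4,5,6,7}→5
  6 left: {2,3,4,5,6,7}→5
  placing 0:d first → 5 extensions
  placing 1:a first → 5 extensions
total linear extensions = 10

10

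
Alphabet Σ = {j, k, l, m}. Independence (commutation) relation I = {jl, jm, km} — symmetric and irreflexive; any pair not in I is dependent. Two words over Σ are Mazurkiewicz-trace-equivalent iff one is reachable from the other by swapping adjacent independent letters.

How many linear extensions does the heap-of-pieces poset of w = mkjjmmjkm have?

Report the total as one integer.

126

piece 0:m — minimal
piece 1:k — minimal
piece 2:j rests on {1:k}
piece 3:j rests on {2:j}
piece 4:m rests on {0:m}
piece 5:m rests on {4:m}
piece 6:j rests on {3:j}
piece 7:k rests on {6:j}
piece 8:m rests on {5:m}
minimal pieces: {0:m, 1:k}
ways to finish when only these pieces remain (= sum over removing one remaining piece with nothing left below it):
  1 left: {7}→1  {8}→1
  2 left: {5,8}→1  {6,7}→1  {7,8}→2
  3 left: {3,6,7}→1  {4,5,8}→1  {5,7,8}→3  {6,7,8}→3
  4 left: {0,4,5,8}→1  {2,3,6,7}→1  {3,6,7,8}→4  {4,5,7,8}→4  {5,6,7,8}→6
  5 left: {0,4,5,7,8}→5  {1,2,3,6,7}→1  {2,3,6,7,8}→5  {3,5,6,7,8}→10  {4,5,6,7,8}→10
  6 left: {0,4,5,6,7,8}→15  {1,2,3,6,7,8}→6  {2,3,5,6,7,8}→15  {3,4,5,6,7,8}→20
  7 left: {0,3,4,5,6,7,8}→35  {1,2,3,5,6,7,8}→21  {2,3,4,5,6,7,8}→35
  placing 0:m first → 56 extensions
  placing 1:k first → 70 extensions
total linear extensions = 126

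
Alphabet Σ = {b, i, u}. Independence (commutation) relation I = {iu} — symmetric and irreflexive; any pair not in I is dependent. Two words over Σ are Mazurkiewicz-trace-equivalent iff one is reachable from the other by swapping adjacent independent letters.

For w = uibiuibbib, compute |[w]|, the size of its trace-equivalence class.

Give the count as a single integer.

6

drop 0:u onto floor
drop 1:i onto floor
drop 2:b onto {0:u, 1:i}
drop 3:i onto {2:b}
drop 4:u onto {2:b}
drop 5:i onto {3:i}
drop 6:b onto {4:u, 5:i}
drop 7:b onto {6:b}
drop 8:i onto {7:b}
drop 9:b onto {8:i}
ground layer = {0:u, 1:i}
drop-orders for the pieces not yet dropped (sum over which currently-grounded one goes next):
  1 to go: {9} 1
  2 to go: {8,9} 1
  3 to go: {7,8,9} 1
  4 to go: {6,7,8,9} 1
  5 to go: {4,6,7,8,9} 1  {5,6,7,8,9} 1
  6 to go: {3,5,6,7,8,9} 1  {4,5,6,7,8,9} 2
  7 to go: {3,4,5,6,7,8,9} 3
  8 to go: {2,3,4,5,6,7,8,9} 3
  if 0:u drops first: 3 orders
  if 1:i drops first: 3 orders
heap linearizations: 6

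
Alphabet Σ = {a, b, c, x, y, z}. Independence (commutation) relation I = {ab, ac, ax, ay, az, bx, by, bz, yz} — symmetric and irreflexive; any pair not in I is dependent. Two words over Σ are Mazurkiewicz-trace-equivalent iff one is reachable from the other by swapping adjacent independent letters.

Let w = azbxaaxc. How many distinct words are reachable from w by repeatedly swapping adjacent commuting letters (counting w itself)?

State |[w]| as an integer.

#0=a has no predecessor
#1=z has no predecessor
#2=b has no predecessor
#3=x depends on [1:z]
#4=a depends on [0:a]
#5=a depends on [4:a]
#6=x depends on [3:x]
#7=c depends on [2:b, 6:x]
sources: [0:a, 1:z, 2:b]
N(rest) = Σ N(rest − s) over sources s of rest; N(one piece) = 1:
  size 1 → [5]=1  [7]=1
  size 2 → [2,7]=1  [4,5]=1  [5,7]=2  [6,7]=1
  size 3 → [0,4,5]=1  [2,5,7]=3  [2,6,7]=2  [3,6,7]=1  [4,5,7]=3  [5,6,7]=3
  size 4 → [0,4,5,7]=4  [1,3,6,7]=1  [2,3,6,7]=3  [2,4,5,7]=6  [2,5,6,7]=8  [3,5,6,7]=4  [4,5,6,7]=6
  size 5 → [0,2,4,5,7]=10  [0,4,5,6,7]=10  [1,2,3,6,7]=4  [1,3,5,6,7]=5  [2,3,5,6,7]=15  [2,4,5,6,7]=20  [3,4,5,6,7]=10
  size 6 → [0,2,4,5,6,7]=40  [0,3,4,5,6,7]=20  [1,2,3,5,6,7]=24  [1,3,4,5,6,7]=15  [2,3,4,5,6,7]=45
  first=0(a) contributes 84
  first=1(z) contributes 105
  first=2(b) contributes 35
|[w]| = 224

224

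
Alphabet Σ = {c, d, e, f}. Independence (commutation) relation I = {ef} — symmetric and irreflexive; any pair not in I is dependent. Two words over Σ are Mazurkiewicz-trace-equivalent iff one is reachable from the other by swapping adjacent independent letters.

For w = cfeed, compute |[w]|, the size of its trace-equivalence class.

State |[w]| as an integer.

3

piece 0:c — minimal
piece 1:f rests on {0:c}
piece 2:e rests on {0:c}
piece 3:e rests on {2:e}
piece 4:d rests on {1:f, 3:e}
minimal pieces: {0:c}
ways to finish when only these pieces remain (= sum over removing one remaining piece with nothing left below it):
  1 left: {4}→1
  2 left: {1,4}→1  {3,4}→1
  3 left: {1,3,4}→2  {2,3,4}→1
  placing 0:c first → 3 extensions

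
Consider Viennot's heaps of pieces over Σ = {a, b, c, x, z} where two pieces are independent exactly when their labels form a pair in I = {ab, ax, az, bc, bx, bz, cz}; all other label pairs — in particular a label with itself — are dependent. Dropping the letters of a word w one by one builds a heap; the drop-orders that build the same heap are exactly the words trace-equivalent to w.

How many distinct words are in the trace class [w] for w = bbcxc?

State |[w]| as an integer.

10

drop 0:b onto floor
drop 1:b onto {0:b}
drop 2:c onto floor
drop 3:x onto {2:c}
drop 4:c onto {3:x}
ground layer = {0:b, 2:c}
drop-orders for the pieces not yet dropped (sum over which currently-grounded one goes next):
  1 to go: {1} 1  {4} 1
  2 to go: {0,1} 1  {1,4} 2  {3,4} 1
  3 to go: {0,1,4} 3  {1,3,4} 3  {2,3,4} 1
  if 0:b drops first: 4 orders
  if 2:c drops first: 6 orders
heap linearizations: 10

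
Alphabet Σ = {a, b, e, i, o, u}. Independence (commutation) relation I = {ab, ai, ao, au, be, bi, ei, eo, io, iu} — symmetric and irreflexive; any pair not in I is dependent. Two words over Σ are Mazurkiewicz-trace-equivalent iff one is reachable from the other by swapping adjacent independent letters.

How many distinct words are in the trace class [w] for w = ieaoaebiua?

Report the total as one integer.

1620

drop 0:i onto floor
drop 1:e onto floor
drop 2:a onto {1:e}
drop 3:o onto floor
drop 4:a onto {2:a}
drop 5:e onto {4:a}
drop 6:b onto {3:o}
drop 7:i onto {0:i}
drop 8:u onto {5:e, 6:b}
drop 9:a onto {5:e}
ground layer = {0:i, 1:e, 3:o}
drop-orders for the pieces not yet dropped (sum over which currently-grounded one goes next):
  1 to go: {7} 1  {8} 1  {9} 1
  2 to go: {0,7} 1  {6,8} 1  {7,8} 2  {7,9} 2  {8,9} 2
  3 to go: {0,7,8} 3  {0,7,9} 3  {3,6,8} 1  {5,8,9} 2  {6,7,8} 3  {6,8,9} 3  {7,8,9} 6
  4 to go: {0,6,7,8} 6  {0,7,8,9} 12  {3,6,7,8} 4  {3,6,8,9} 4  {4,5,8,9} 2  {5,6,8,9} 5  {5,7,8,9} 8  {6,7,8,9} 12
  5 to go: {0,3,6,7,8} 10  {0,5,7,8,9} 20  {0,6,7,8,9} 30  {2,4,5,8,9} 2  {3,5,6,8,9} 9  {3,6,7,8,9} 20  {4,5,6,8,9} 7  {4,5,7,8,9} 10  {5,6,7,8,9} 25
  6 to go: {0,3,6,7,8,9} 60  {0,4,5,7,8,9} 30  {0,5,6,7,8,9} 75  {1,2,4,5,8,9} 2  {2,4,5,6,8,9} 9  {2,4,5,7,8,9} 12  {3,4,5,6,8,9} 16  {3,5,6,7,8,9} 54  {4,5,6,7,8,9} 42
  7 to go: {0,2,4,5,7,8,9} 42  {0,3,5,6,7,8,9} 189  {0,4,5,6,7,8,9} 147  {1,2,4,5,6,8,9} 11  {1,2,4,5,7,8,9} 14  {2,3,4,5,6,8,9} 25  {2,4,5,6,7,8,9} 63  {3,4,5,6,7,8,9} 112
  8 to go: {0,1,2,4,5,7,8,9} 56  {0,2,4,5,6,7,8,9} 252  {0,3,4,5,6,7,8,9} 448  {1,2,3,4,5,6,8,9} 36  {1,2,4,5,6,7,8,9} 88  {2,3,4,5,6,7,8,9} 200
  if 0:i drops first: 324 orders
  if 1:e drops first: 900 orders
  if 3:o drops first: 396 orders
heap linearizations: 1620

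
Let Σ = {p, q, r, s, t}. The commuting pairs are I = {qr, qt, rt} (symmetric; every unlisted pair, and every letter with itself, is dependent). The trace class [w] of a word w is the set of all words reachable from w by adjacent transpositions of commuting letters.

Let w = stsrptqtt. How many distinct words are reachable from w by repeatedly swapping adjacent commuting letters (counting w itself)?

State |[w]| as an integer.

4

piece 0:s — minimal
piece 1:t rests on {0:s}
piece 2:s rests on {1:t}
piece 3:r rests on {2:s}
piece 4:p rests on {3:r}
piece 5:t rests on {4:p}
piece 6:q rests on {4:p}
piece 7:t rests on {5:t}
piece 8:t rests on {7:t}
minimal pieces: {0:s}
ways to finish when only these pieces remain (= sum over removing one remaining piece with nothing left below it):
  1 left: {6}→1  {8}→1
  2 left: {6,8}→2  {7,8}→1
  3 left: {5,7,8}→1  {6,7,8}→3
  4 left: {5,6,7,8}→4
  5 left: {4,5,6,7,8}→4
  6 left: {3,4,5,6,7,8}→4
  7 left: {2,3,4,5,6,7,8}→4
  placing 0:s first → 4 extensions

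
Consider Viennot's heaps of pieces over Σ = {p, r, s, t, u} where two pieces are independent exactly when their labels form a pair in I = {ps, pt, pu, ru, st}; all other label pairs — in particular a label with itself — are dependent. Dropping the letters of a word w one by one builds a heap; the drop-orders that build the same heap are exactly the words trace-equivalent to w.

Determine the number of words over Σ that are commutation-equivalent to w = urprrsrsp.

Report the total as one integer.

10

piece 0:u — minimal
piece 1:r — minimal
piece 2:p rests on {1:r}
piece 3:r rests on {2:p}
piece 4:r rests on {3:r}
piece 5:s rests on {0:u, 4:r}
piece 6:r rests on {5:s}
piece 7:s rests on {6:r}
piece 8:p rests on {6:r}
minimal pieces: {0:u, 1:r}
ways to finish when only these pieces remain (= sum over removing one remaining piece with nothing left below it):
  1 left: {7}→1  {8}→1
  2 left: {7,8}→2
  3 left: {6,7,8}→2
  4 left: {5,6,7,8}→2
  5 left: {0,5,6,7,8}→2  {4,5,6,7,8}→2
  6 left: {0,4,5,6,7,8}→4  {3,4,5,6,7,8}→2
  7 left: {0,3,4,5,6,7,8}→6  {2,3,4,5,6,7,8}→2
  placing 0:u first → 2 extensions
  placing 1:r first → 8 extensions
total linear extensions = 10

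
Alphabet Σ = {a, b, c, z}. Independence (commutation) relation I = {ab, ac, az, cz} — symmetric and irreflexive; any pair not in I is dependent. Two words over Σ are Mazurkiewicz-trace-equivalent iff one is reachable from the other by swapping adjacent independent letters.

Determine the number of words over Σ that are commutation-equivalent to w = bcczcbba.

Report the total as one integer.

32

drop 0:b onto floor
drop 1:c onto {0:b}
drop 2:c onto {1:c}
drop 3:z onto {0:b}
drop 4:c onto {2:c}
drop 5:b onto {3:z, 4:c}
drop 6:b onto {5:b}
drop 7:a onto floor
ground layer = {0:b, 7:a}
drop-orders for the pieces not yet dropped (sum over which currently-grounded one goes next):
  1 to go: {6} 1  {7} 1
  2 to go: {5,6} 1  {6,7} 2
  3 to go: {3,5,6} 1  {4,5,6} 1  {5,6,7} 3
  4 to go: {2,4,5,6} 1  {3,4,5,6} 2  {3,5,6,7} 4  {4,5,6,7} 4
  5 to go: {1,2,4,5,6} 1  {2,3,4,5,6} 3  {2,4,5,6,7} 5  {3,4,5,6,7} 10
  6 to go: {1,2,3,4,5,6} 4  {1,2,4,5,6,7} 6  {2,3,4,5,6,7} 18
  if 0:b drops first: 28 orders
  if 7:a drops first: 4 orders
heap linearizations: 32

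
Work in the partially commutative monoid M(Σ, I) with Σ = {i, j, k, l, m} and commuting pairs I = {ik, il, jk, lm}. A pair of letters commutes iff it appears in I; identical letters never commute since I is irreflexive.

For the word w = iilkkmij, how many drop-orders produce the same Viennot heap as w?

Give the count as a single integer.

drop 0:i onto floor
drop 1:i onto {0:i}
drop 2:l onto floor
drop 3:k onto {2:l}
drop 4:k onto {3:k}
drop 5:m onto {1:i, 4:k}
drop 6:i onto {5:m}
drop 7:j onto {6:i}
ground layer = {0:i, 2:l}
drop-orders for the pieces not yet dropped (sum over which currently-grounded one goes next):
  1 to go: {7} 1
  2 to go: {6,7} 1
  3 to go: {5,6,7} 1
  4 to go: {1,5,6,7} 1  {4,5,6,7} 1
  5 to go: {0,1,5,6,7} 1  {1,4,5,6,7} 2  {3,4,5,6,7} 1
  6 to go: {0,1,4,5,6,7} 3  {1,3,4,5,6,7} 3  {2,3,4,5,6,7} 1
  if 0:i drops first: 4 orders
  if 2:l drops first: 6 orders
heap linearizations: 10

10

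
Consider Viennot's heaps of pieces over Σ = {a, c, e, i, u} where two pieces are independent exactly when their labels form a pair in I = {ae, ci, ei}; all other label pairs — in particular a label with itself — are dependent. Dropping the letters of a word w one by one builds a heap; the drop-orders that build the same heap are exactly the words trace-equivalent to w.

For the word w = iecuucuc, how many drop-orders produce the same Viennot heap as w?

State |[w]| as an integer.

3

drop 0:i onto floor
drop 1:e onto floor
drop 2:c onto {1:e}
drop 3:u onto {0:i, 2:c}
drop 4:u onto {3:u}
drop 5:c onto {4:u}
drop 6:u onto {5:c}
drop 7:c onto {6:u}
ground layer = {0:i, 1:e}
drop-orders for the pieces not yet dropped (sum over which currently-grounded one goes next):
  1 to go: {7} 1
  2 to go: {6,7} 1
  3 to go: {5,6,7} 1
  4 to go: {4,5,6,7} 1
  5 to go: {3,4,5,6,7} 1
  6 to go: {0,3,4,5,6,7} 1  {2,3,4,5,6,7} 1
  if 0:i drops first: 1 orders
  if 1:e drops first: 2 orders
heap linearizations: 3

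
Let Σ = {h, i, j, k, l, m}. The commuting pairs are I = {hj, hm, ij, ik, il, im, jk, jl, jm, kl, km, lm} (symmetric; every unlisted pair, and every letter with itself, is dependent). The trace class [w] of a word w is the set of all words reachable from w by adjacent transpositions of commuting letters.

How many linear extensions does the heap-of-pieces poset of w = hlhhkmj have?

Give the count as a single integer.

42

#0=h has no predecessor
#1=l depends on [0:h]
#2=h depends on [1:l]
#3=h depends on [2:h]
#4=k depends on [3:h]
#5=m has no predecessor
#6=j has no predecessor
sources: [0:h, 5:m, 6:j]
N(rest) = Σ N(rest − s) over sources s of rest; N(one piece) = 1:
  size 1 → [4]=1  [5]=1  [6]=1
  size 2 → [3,4]=1  [4,5]=2  [4,6]=2  [5,6]=2
  size 3 → [2,3,4]=1  [3,4,5]=3  [3,4,6]=3  [4,5,6]=6
  size 4 → [1,2,3,4]=1  [2,3,4,5]=4  [2,3,4,6]=4  [3,4,5,6]=12
  size 5 → [0,1,2,3,4]=1  [1,2,3,4,5]=5  [1,2,3,4,6]=5  [2,3,4,5,6]=20
  first=0(h) contributes 30
  first=5(m) contributes 6
  first=6(j) contributes 6
|[w]| = 42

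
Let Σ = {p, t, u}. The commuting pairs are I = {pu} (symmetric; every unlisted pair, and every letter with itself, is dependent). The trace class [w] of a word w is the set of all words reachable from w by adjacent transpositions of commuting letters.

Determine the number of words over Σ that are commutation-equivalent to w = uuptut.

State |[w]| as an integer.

3

#0=u has no predecessor
#1=u depends on [0:u]
#2=p has no predecessor
#3=t depends on [1:u, 2:p]
#4=u depends on [3:t]
#5=t depends on [4:u]
sources: [0:u, 2:p]
N(rest) = Σ N(rest − s) over sources s of rest; N(one piece) = 1:
  size 1 → [5]=1
  size 2 → [4,5]=1
  size 3 → [3,4,5]=1
  size 4 → [1,3,4,5]=1  [2,3,4,5]=1
  first=0(u) contributes 2
  first=2(p) contributes 1
|[w]| = 3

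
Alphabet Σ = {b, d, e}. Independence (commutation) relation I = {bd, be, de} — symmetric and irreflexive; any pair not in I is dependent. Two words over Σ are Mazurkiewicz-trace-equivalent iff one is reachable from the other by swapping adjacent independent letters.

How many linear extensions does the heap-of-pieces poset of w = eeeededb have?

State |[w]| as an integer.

168

piece 0:e — minimal
piece 1:e rests on {0:e}
piece 2:e rests on {1:e}
piece 3:e rests on {2:e}
piece 4:d — minimal
piece 5:e rests on {3:e}
piece 6:d rests on {4:d}
piece 7:b — minimal
minimal pieces: {0:e, 4:d, 7:b}
ways to finish when only these pieces remain (= sum over removing one remaining piece with nothing left below it):
  1 left: {5}→1  {6}→1  {7}→1
  2 left: {3,5}→1  {4,6}→1  {5,6}→2  {5,7}→2  {6,7}→2
  3 left: {2,3,5}→1  {3,5,6}→3  {3,5,7}→3  {4,5,6}→3  {4,6,7}→3  {5,6,7}→6
  4 left: {1,2,3,5}→1  {2,3,5,6}→4  {2,3,5,7}→4  {3,4,5,6}→6  {3,5,6,7}→12  {4,5,6,7}→12
  5 left: {0,1,2,3,5}→1  {1,2,3,5,6}→5  {1,2,3,5,7}→5  {2,3,4,5,6}→10  {2,3,5,6,7}→20  {3,4,5,6,7}→30
  6 left: {0,1,2,3,5,6}→6  {0,1,2,3,5,7}→6  {1,2,3,4,5,6}→15  {1,2,3,5,6,7}→30  {2,3,4,5,6,7}→60
  placing 0:e first → 105 extensions
  placing 4:d first → 42 extensions
  placing 7:b first → 21 extensions
total linear extensions = 168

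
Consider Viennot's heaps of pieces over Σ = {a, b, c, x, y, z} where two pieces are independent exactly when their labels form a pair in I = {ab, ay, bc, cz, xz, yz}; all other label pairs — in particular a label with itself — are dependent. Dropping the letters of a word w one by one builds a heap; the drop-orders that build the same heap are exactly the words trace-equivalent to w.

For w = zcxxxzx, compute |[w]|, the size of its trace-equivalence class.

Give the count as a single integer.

0(z) covers ∅
1(c) covers ∅
2(x) covers 1:c
3(x) covers 2:x
4(x) covers 3:x
5(z) covers 0:z
6(x) covers 4:x
floor of heap: 0:z, 1:c
completions by unplaced set U, small U first (add the entries for U minus each lowest piece of U):
  |U|=1: {5}:1  {6}:1
  |U|=2: {0,5}:1  {4,6}:1  {5,6}:2
  |U|=3: {0,5,6}:3  {3,4,6}:1  {4,5,6}:3
  |U|=4: {0,4,5,6}:6  {2,3,4,6}:1  {3,4,5,6}:4
  |U|=5: {0,3,4,5,6}:10  {1,2,3,4,6}:1  {2,3,4,5,6}:5
  start at 0(z): 6
  start at 1(c): 15
sum over floor = 21

21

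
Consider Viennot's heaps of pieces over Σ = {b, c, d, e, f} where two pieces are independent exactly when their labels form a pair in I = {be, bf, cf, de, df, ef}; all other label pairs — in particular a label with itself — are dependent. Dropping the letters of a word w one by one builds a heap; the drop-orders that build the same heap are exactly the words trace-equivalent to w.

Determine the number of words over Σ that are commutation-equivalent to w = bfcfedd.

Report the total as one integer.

63

0(b) covers ∅
1(f) covers ∅
2(c) covers 0:b
3(f) covers 1:f
4(e) covers 2:c
5(d) covers 2:c
6(d) covers 5:d
floor of heap: 0:b, 1:f
completions by unplaced set U, small U first (add the entries for U minus each lowest piece of U):
  |U|=1: {3}:1  {4}:1  {6}:1
  |U|=2: {1,3}:1  {3,4}:2  {3,6}:2  {4,6}:2  {5,6}:1
  |U|=3: {1,3,4}:3  {1,3,6}:3  {3,4,6}:6  {3,5,6}:3  {4,5,6}:3
  |U|=4: {1,3,4,6}:12  {1,3,5,6}:6  {2,4,5,6}:3  {3,4,5,6}:12
  |U|=5: {0,2,4,5,6}:3  {1,3,4,5,6}:30  {2,3,4,5,6}:15
  start at 0(b): 45
  start at 1(f): 18
sum over floor = 63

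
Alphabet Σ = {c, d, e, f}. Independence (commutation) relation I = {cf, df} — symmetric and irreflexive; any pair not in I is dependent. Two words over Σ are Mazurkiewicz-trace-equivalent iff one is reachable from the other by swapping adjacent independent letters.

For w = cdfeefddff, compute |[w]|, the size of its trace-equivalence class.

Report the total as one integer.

30

drop 0:c onto floor
drop 1:d onto {0:c}
drop 2:f onto floor
drop 3:e onto {1:d, 2:f}
drop 4:e onto {3:e}
drop 5:f onto {4:e}
drop 6:d onto {4:e}
drop 7:d onto {6:d}
drop 8:f onto {5:f}
drop 9:f onto {8:f}
ground layer = {0:c, 2:f}
drop-orders for the pieces not yet dropped (sum over which currently-grounded one goes next):
  1 to go: {7} 1  {9} 1
  2 to go: {6,7} 1  {7,9} 2  {8,9} 1
  3 to go: {5,8,9} 1  {6,7,9} 3  {7,8,9} 3
  4 to go: {5,7,8,9} 4  {6,7,8,9} 6
  5 to go: {5,6,7,8,9} 10
  6 to go: {4,5,6,7,8,9} 10
  7 to go: {3,4,5,6,7,8,9} 10
  8 to go: {1,3,4,5,6,7,8,9} 10  {2,3,4,5,6,7,8,9} 10
  if 0:c drops first: 20 orders
  if 2:f drops first: 10 orders
heap linearizations: 30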